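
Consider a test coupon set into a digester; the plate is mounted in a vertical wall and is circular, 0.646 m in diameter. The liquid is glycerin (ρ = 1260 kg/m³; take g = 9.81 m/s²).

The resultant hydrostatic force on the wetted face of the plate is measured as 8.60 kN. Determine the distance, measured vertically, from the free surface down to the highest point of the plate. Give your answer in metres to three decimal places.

d_top ≈ 1.800 m

γ = ρg = 1260 × 9.81 / 1000 = 12.3606 kN/m³.
A = π(0.323)² = 0.327759 m².
From F = γ·h_c·A, the centroid depth is h_c = 8.60/(12.3606 × 0.327759) = 2.12278 m.
The centroid is at the centre, 0.323 m below the top of the plate, so the highest point sits at h_top = 2.12278 − 0.323 = 1.79978 m below the surface.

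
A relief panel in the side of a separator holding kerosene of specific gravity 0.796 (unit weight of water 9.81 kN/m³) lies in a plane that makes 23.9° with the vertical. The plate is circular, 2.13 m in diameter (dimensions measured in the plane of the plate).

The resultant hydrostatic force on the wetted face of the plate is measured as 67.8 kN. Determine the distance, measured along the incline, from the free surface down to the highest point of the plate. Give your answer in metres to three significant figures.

γ = 0.796 × 9.81 = 7.80876 kN/m³.
A = π(1.065)² = 3.56327 m².
From F = γ·h_c·A, the centroid depth is h_c = 67.8/(7.80876 × 3.56327) = 2.43668 m.
The plate makes 23.9° with the vertical, i.e. θ = 90° − 23.9° = 66.1° to the horizontal. Measuring y along the incline from the free-surface line, vertical depth h = y·sinθ with sinθ = 0.914254.
Along the incline, y_c = h_c/sinθ = 2.43668/0.914254 = 2.66521 m.
The centroid is at the centre, 1.065 m below the top of the plate, so the highest point sits at y_top = 2.66521 − 1.065 = 1.60021 m along the incline.

y_top ≈ 1.60 m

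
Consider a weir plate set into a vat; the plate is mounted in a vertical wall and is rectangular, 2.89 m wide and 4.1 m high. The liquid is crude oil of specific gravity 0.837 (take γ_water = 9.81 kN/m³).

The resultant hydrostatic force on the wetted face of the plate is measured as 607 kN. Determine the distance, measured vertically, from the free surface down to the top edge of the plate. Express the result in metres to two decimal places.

d_top ≈ 4.19 m

γ = 0.837 × 9.81 = 8.21097 kN/m³.
A = 2.89 × 4.1 = 11.849 m².
From F = γ·h_c·A, the centroid depth is h_c = 607/(8.21097 × 11.849) = 6.23896 m.
The centroid lies 4.1/2 = 2.05 m below the top edge, so the top edge sits at h_top = 6.23896 − 2.05 = 4.18896 m below the surface.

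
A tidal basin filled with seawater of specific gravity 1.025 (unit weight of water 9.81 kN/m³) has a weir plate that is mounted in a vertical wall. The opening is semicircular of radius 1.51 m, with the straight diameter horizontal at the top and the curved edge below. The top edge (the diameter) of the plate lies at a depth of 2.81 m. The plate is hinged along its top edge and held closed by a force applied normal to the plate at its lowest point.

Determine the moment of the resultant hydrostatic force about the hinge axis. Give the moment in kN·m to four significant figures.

M ≈ 85.38 kN·m

γ = 1.025 × 9.81 = 10.05525 kN/m³.
The centroid of a semicircle lies 4r/(3π) = 0.640864 m from the diameter, here below the top edge, so the centroid depth is h_c = 2.81 + 0.640864 = 3.45086 m.
A = πr²/2 = π × 1.51²/2 = 3.58157 m².
Resultant F = γ·h_c·A = 10.05525 × 3.45086 × 3.58157 = 124.278 kN.
I_c = (π/8 − 8/(9π))·r⁴ = 0.109757 × 1.51⁴ = 0.570611 m⁴.
Centre of pressure: y_p = y_c + I_c/(y_c·A) = 3.45086 + 0.570611/(3.45086 × 3.58157) = 3.45086 + 0.0461678 = 3.49703 m along the plane.
The resultant acts 0.640864 + 0.0461678 = 0.687032 m (along the plate) below the hinge at the top edge, so the moment about the hinge is M = F × 0.687032 = 124.278 × 0.687032 = 85.383 kN·m.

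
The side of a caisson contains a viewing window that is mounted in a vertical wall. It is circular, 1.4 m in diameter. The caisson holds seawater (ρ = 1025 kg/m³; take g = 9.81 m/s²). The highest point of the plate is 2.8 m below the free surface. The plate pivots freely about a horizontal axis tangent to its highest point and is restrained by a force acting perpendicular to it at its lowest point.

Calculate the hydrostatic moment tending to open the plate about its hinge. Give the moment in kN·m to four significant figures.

M ≈ 39.82 kN·m

γ = ρg = 1025 × 9.81 / 1000 = 10.05525 kN/m³.
The centroid is at the centre, 0.7 m below the top of the plate, so the centroid depth is h_c = 2.8 + 0.7 = 3.5 m.
A = π(0.7)² = 1.53938 m².
Resultant F = γ·h_c·A = 10.05525 × 3.5 × 1.53938 = 54.176 kN.
I_c = πr⁴/4 = π × 0.7⁴/4 = 0.188574 m⁴.
Centre of pressure: y_p = y_c + I_c/(y_c·A) = 3.5 + 0.188574/(3.5 × 1.53938) = 3.5 + 0.035 = 3.535 m along the plane.
The resultant acts 0.7 + 0.035 = 0.735 m (along the plate) below the hinge at the top edge, so the moment about the hinge is M = F × 0.735 = 54.176 × 0.735 = 39.8194 kN·m.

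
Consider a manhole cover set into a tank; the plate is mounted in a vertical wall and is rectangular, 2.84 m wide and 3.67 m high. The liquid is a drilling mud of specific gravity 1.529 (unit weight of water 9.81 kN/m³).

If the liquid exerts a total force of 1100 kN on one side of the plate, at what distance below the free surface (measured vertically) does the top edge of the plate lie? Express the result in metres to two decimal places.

d_top ≈ 5.20 m

γ = 1.529 × 9.81 = 14.99949 kN/m³.
A = 2.84 × 3.67 = 10.4228 m².
From F = γ·h_c·A, the centroid depth is h_c = 1100/(14.99949 × 10.4228) = 7.0361 m.
The centroid lies 3.67/2 = 1.835 m below the top edge, so the top edge sits at h_top = 7.0361 − 1.835 = 5.2011 m below the surface.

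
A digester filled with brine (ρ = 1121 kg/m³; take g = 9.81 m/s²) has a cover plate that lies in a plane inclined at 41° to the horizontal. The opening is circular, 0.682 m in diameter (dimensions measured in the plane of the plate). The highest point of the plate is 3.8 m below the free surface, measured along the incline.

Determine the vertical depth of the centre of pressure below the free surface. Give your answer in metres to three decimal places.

γ = ρg = 1121 × 9.81 / 1000 = 10.99701 kN/m³.
Let θ = 41° be the plate's angle to the horizontal; measure y along the incline from where the plane meets the free surface. Vertical depth h = y·sinθ with sinθ = 0.656059.
The centroid is at the centre, 0.341 m below the top of the plate, so y_c = 3.8 + 0.341 = 4.141 m and h_c = 4.141 × 0.656059 = 2.71674 m.
A = π(0.341)² = 0.365308 m².
Resultant F = γ·h_c·A = 10.99701 × 2.71674 × 0.365308 = 10.9139 kN.
I_c = πr⁴/4 = π × 0.341⁴/4 = 0.0106196 m⁴.
Centre of pressure: y_p = y_c + I_c/(y_c·A) = 4.141 + 0.0106196/(4.141 × 0.365308) = 4.141 + 0.00702011 = 4.14802 m along the plane.
Vertically, h_p = y_p·sinθ = 4.14802 × 0.656059 = 2.72135 m.

h_p = 2.721 m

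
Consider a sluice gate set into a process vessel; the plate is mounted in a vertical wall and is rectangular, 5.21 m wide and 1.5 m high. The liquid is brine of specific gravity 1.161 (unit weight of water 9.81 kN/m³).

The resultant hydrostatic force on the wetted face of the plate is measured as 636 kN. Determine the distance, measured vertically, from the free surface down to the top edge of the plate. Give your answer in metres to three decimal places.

γ = 1.161 × 9.81 = 11.38941 kN/m³.
A = 5.21 × 1.5 = 7.815 m².
From F = γ·h_c·A, the centroid depth is h_c = 636/(11.38941 × 7.815) = 7.14541 m.
The centroid lies 1.5/2 = 0.75 m below the top edge, so the top edge sits at h_top = 7.14541 − 0.75 = 6.39541 m below the surface.

d_top ≈ 6.395 m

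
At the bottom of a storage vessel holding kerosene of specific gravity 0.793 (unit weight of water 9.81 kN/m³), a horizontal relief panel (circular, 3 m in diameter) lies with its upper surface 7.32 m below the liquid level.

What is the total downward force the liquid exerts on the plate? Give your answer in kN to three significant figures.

γ = 0.793 × 9.81 = 7.77933 kN/m³.
The plate is horizontal, so pressure is uniform at p = γ·h = 7.77933 × 7.32 = 56.9447 kN/m².
A = π(1.5)² = 7.06858 m².
F = p·A = 56.9447 × 7.06858 = 402.518 kN.

F ≈ 403 kN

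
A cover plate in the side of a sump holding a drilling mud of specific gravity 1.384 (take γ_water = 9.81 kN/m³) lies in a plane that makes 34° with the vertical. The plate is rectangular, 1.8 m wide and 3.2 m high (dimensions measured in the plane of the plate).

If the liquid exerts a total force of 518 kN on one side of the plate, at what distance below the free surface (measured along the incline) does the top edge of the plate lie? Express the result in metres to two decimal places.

y_top ≈ 6.39 m

γ = 1.384 × 9.81 = 13.57704 kN/m³.
A = 1.8 × 3.2 = 5.76 m².
From F = γ·h_c·A, the centroid depth is h_c = 518/(13.57704 × 5.76) = 6.62372 m.
The plate makes 34° with the vertical, i.e. θ = 90° − 34° = 56° to the horizontal. Measuring y along the incline from the free-surface line, vertical depth h = y·sinθ with sinθ = 0.829038.
Along the incline, y_c = h_c/sinθ = 6.62372/0.829038 = 7.98965 m.
The centroid lies 3.2/2 = 1.6 m below the top edge, so the top edge sits at y_top = 7.98965 − 1.6 = 6.38965 m along the incline.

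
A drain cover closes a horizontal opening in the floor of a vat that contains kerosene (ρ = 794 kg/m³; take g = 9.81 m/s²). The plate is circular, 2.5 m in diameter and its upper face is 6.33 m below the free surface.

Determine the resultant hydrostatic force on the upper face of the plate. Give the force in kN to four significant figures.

F ≈ 242.0 kN

γ = ρg = 794 × 9.81 / 1000 = 7.78914 kN/m³.
The plate is horizontal, so pressure is uniform at p = γ·h = 7.78914 × 6.33 = 49.3053 kN/m².
A = π(1.25)² = 4.90874 m².
F = p·A = 49.3053 × 4.90874 = 242.027 kN.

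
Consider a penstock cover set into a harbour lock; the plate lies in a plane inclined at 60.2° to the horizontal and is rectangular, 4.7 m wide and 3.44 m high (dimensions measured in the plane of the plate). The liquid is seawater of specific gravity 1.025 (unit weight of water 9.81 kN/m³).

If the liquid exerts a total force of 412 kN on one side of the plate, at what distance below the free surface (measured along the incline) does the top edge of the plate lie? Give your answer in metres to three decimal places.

γ = 1.025 × 9.81 = 10.05525 kN/m³.
A = 4.7 × 3.44 = 16.168 m².
From F = γ·h_c·A, the centroid depth is h_c = 412/(10.05525 × 16.168) = 2.53424 m.
Let θ = 60.2° be the plate's angle to the horizontal; measure y along the incline from where the plane meets the free surface. Vertical depth h = y·sinθ with sinθ = 0.867765.
Along the incline, y_c = h_c/sinθ = 2.53424/0.867765 = 2.92042 m.
The centroid lies 3.44/2 = 1.72 m below the top edge, so the top edge sits at y_top = 2.92042 − 1.72 = 1.20042 m along the incline.

y_top ≈ 1.200 m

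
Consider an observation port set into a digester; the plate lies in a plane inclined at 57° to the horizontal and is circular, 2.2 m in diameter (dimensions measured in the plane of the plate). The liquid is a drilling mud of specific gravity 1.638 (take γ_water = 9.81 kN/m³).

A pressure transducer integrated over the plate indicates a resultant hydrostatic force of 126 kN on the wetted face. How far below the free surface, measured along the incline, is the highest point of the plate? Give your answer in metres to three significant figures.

γ = 1.638 × 9.81 = 16.06878 kN/m³.
A = π(1.1)² = 3.80133 m².
From F = γ·h_c·A, the centroid depth is h_c = 126/(16.06878 × 3.80133) = 2.06278 m.
Let θ = 57° be the plate's angle to the horizontal; measure y along the incline from where the plane meets the free surface. Vertical depth h = y·sinθ with sinθ = 0.838671.
Along the incline, y_c = h_c/sinθ = 2.06278/0.838671 = 2.45958 m.
The centroid is at the centre, 1.1 m below the top of the plate, so the highest point sits at y_top = 2.45958 − 1.1 = 1.35958 m along the incline.

y_top ≈ 1.36 m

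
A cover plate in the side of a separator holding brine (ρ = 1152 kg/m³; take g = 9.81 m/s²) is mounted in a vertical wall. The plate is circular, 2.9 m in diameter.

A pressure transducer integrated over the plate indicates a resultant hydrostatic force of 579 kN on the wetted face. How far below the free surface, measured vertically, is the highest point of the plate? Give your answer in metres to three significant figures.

γ = ρg = 1152 × 9.81 / 1000 = 11.30112 kN/m³.
A = π(1.45)² = 6.6052 m².
From F = γ·h_c·A, the centroid depth is h_c = 579/(11.30112 × 6.6052) = 7.75659 m.
The centroid is at the centre, 1.45 m below the top of the plate, so the highest point sits at h_top = 7.75659 − 1.45 = 6.30659 m below the surface.

d_top ≈ 6.31 m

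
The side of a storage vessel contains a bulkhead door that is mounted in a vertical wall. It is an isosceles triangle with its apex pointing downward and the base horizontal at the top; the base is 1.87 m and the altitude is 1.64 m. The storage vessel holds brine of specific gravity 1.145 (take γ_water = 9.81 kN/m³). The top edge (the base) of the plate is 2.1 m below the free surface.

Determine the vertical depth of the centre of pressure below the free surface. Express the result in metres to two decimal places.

γ = 1.145 × 9.81 = 11.23245 kN/m³.
With the apex down, the centroid sits h/3 = 1.64/3 = 0.546667 m below the base (the top edge), so the centroid depth is h_c = 2.1 + 0.546667 = 2.64667 m.
A = ½ × 1.87 × 1.64 = 1.5334 m².
Resultant F = γ·h_c·A = 11.23245 × 2.64667 × 1.5334 = 45.5858 kN.
I_c = b·h³/36 = 1.87 × 1.64³/36 = 0.229124 m⁴.
Centre of pressure: y_p = y_c + I_c/(y_c·A) = 2.64667 + 0.229124/(2.64667 × 1.5334) = 2.64667 + 0.0564567 = 2.70313 m along the plane.

h_p = 2.70 m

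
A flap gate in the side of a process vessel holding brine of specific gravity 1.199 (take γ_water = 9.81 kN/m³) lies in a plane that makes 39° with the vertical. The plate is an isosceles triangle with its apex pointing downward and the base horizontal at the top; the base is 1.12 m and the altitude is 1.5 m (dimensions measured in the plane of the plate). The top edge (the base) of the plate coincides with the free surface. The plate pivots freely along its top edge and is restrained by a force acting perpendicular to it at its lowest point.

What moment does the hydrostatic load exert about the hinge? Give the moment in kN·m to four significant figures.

γ = 1.199 × 9.81 = 11.76219 kN/m³.
The plate makes 39° with the vertical, i.e. θ = 90° − 39° = 51° to the horizontal. Measuring y along the incline from the free-surface line, vertical depth h = y·sinθ with sinθ = 0.777146.
With the apex down, the centroid sits h/3 = 1.5/3 = 0.5 m below the base (the top edge), so y_c = 0.5 m and h_c = 0.5 × 0.777146 = 0.388573 m.
A = ½ × 1.12 × 1.5 = 0.84 m².
Resultant F = γ·h_c·A = 11.76219 × 0.388573 × 0.84 = 3.83919 kN.
I_c = b·h³/36 = 1.12 × 1.5³/36 = 0.105 m⁴.
Centre of pressure: y_p = y_c + I_c/(y_c·A) = 0.5 + 0.105/(0.5 × 0.84) = 0.5 + 0.25 = 0.75 m along the plane.
The resultant acts 0.5 + 0.25 = 0.75 m (along the plate) below the hinge at the top edge, so the moment about the hinge is M = F × 0.75 = 3.83919 × 0.75 = 2.87939 kN·m.

M ≈ 2.879 kN·m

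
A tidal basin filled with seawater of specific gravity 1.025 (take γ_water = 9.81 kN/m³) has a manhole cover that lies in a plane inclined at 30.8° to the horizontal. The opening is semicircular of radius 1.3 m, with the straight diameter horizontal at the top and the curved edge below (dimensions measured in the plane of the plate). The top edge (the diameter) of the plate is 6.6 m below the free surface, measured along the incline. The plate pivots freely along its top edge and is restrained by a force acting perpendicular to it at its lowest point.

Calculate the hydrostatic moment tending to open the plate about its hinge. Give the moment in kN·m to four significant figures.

γ = 1.025 × 9.81 = 10.05525 kN/m³.
Let θ = 30.8° be the plate's angle to the horizontal; measure y along the incline from where the plane meets the free surface. Vertical depth h = y·sinθ with sinθ = 0.512043.
The centroid of a semicircle lies 4r/(3π) = 0.551737 m from the diameter, here below the top edge, so y_c = 6.6 + 0.551737 = 7.15174 m and h_c = 7.15174 × 0.512043 = 3.662 m.
A = πr²/2 = π × 1.3²/2 = 2.65465 m².
Resultant F = γ·h_c·A = 10.05525 × 3.662 × 2.65465 = 97.7504 kN.
I_c = (π/8 − 8/(9π))·r⁴ = 0.109757 × 1.3⁴ = 0.313477 m⁴.
Centre of pressure: y_p = y_c + I_c/(y_c·A) = 7.15174 + 0.313477/(7.15174 × 2.65465) = 7.15174 + 0.0165115 = 7.16825 m along the plane.
The resultant acts 0.551737 + 0.0165115 = 0.568249 m (along the plate) below the hinge at the top edge, so the moment about the hinge is M = F × 0.568249 = 97.7504 × 0.568249 = 55.5466 kN·m.

M ≈ 55.55 kN·m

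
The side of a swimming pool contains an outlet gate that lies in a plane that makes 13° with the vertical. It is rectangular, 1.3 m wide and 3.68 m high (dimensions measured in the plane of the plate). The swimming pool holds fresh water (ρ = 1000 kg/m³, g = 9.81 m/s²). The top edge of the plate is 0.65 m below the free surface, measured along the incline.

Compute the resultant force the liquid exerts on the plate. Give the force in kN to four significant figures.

γ = ρg = 1000 × 9.81 = 9810 N/m³ = 9.81 kN/m³.
The plate makes 13° with the vertical, i.e. θ = 90° − 13° = 77° to the horizontal. Measuring y along the incline from the free-surface line, vertical depth h = y·sinθ with sinθ = 0.974370.
The centroid lies 3.68/2 = 1.84 m below the top edge, so y_c = 0.65 + 1.84 = 2.49 m and h_c = 2.49 × 0.974370 = 2.42618 m.
A = 1.3 × 3.68 = 4.784 m².
Resultant F = γ·h_c·A = 9.81 × 2.42618 × 4.784 = 113.863 kN.

F ≈ 113.9 kN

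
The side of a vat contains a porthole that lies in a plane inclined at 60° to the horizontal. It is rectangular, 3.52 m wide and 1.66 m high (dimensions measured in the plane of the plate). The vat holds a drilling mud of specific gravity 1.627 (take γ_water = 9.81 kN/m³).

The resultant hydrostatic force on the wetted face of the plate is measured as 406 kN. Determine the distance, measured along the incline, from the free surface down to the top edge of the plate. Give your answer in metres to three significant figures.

y_top ≈ 4.20 m

γ = 1.627 × 9.81 = 15.96087 kN/m³.
A = 3.52 × 1.66 = 5.8432 m².
From F = γ·h_c·A, the centroid depth is h_c = 406/(15.96087 × 5.8432) = 4.3533 m.
Let θ = 60° be the plate's angle to the horizontal; measure y along the incline from where the plane meets the free surface. Vertical depth h = y·sinθ with sinθ = 0.866025.
Along the incline, y_c = h_c/sinθ = 4.3533/0.866025 = 5.02676 m.
The centroid lies 1.66/2 = 0.83 m below the top edge, so the top edge sits at y_top = 5.02676 − 0.83 = 4.19676 m along the incline.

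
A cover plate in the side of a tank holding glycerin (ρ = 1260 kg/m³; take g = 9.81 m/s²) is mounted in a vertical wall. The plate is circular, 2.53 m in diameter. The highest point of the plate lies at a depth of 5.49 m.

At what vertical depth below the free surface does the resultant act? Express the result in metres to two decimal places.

h_p = 6.81 m

γ = ρg = 1260 × 9.81 / 1000 = 12.3606 kN/m³.
The centroid is at the centre, 1.265 m below the top of the plate, so the centroid depth is h_c = 5.49 + 1.265 = 6.755 m.
A = π(1.265)² = 5.02726 m².
Resultant F = γ·h_c·A = 12.3606 × 6.755 × 5.02726 = 419.755 kN.
I_c = πr⁴/4 = π × 1.265⁴/4 = 2.01118 m⁴.
Centre of pressure: y_p = y_c + I_c/(y_c·A) = 6.755 + 2.01118/(6.755 × 5.02726) = 6.755 + 0.0592235 = 6.81422 m along the plane.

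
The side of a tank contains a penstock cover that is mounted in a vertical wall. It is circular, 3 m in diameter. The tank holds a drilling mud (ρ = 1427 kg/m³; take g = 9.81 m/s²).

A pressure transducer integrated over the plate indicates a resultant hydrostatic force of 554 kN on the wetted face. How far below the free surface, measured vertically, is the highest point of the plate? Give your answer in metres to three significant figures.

γ = ρg = 1427 × 9.81 / 1000 = 13.99887 kN/m³.
A = π(1.5)² = 7.06858 m².
From F = γ·h_c·A, the centroid depth is h_c = 554/(13.99887 × 7.06858) = 5.59867 m.
The centroid is at the centre, 1.5 m below the top of the plate, so the highest point sits at h_top = 5.59867 − 1.5 = 4.09867 m below the surface.

d_top ≈ 4.10 m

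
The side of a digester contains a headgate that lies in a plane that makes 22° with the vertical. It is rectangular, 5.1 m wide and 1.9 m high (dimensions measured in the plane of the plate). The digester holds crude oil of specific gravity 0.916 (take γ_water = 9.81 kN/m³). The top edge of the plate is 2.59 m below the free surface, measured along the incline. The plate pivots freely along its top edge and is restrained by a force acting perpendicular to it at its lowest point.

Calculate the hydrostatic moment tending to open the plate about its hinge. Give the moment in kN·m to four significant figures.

M ≈ 295.8 kN·m

γ = 0.916 × 9.81 = 8.98596 kN/m³.
The plate makes 22° with the vertical, i.e. θ = 90° − 22° = 68° to the horizontal. Measuring y along the incline from the free-surface line, vertical depth h = y·sinθ with sinθ = 0.927184.
The centroid lies 1.9/2 = 0.95 m below the top edge, so y_c = 2.59 + 0.95 = 3.54 m and h_c = 3.54 × 0.927184 = 3.28223 m.
A = 5.1 × 1.9 = 9.69 m².
Resultant F = γ·h_c·A = 8.98596 × 3.28223 × 9.69 = 285.797 kN.
I_c = b·h³/12 = 5.1 × 1.9³/12 = 2.91507 m⁴.
Centre of pressure: y_p = y_c + I_c/(y_c·A) = 3.54 + 2.91507/(3.54 × 9.69) = 3.54 + 0.084981 = 3.62498 m along the plane.
The resultant acts 0.95 + 0.084981 = 1.03498 m (along the plate) below the hinge at the top edge, so the moment about the hinge is M = F × 1.03498 = 285.797 × 1.03498 = 295.794 kN·m.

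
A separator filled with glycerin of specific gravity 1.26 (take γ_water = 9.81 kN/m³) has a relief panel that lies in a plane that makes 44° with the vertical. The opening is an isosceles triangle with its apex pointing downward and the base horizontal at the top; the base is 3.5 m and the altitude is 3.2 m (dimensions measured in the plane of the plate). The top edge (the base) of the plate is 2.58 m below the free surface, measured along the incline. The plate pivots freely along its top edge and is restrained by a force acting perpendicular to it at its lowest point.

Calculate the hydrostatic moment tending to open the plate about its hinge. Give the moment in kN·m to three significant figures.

γ = 1.26 × 9.81 = 12.3606 kN/m³.
The plate makes 44° with the vertical, i.e. θ = 90° − 44° = 46° to the horizontal. Measuring y along the incline from the free-surface line, vertical depth h = y·sinθ with sinθ = 0.719340.
With the apex down, the centroid sits h/3 = 3.2/3 = 1.06667 m below the base (the top edge), so y_c = 2.58 + 1.06667 = 3.64667 m and h_c = 3.64667 × 0.719340 = 2.6232 m.
A = ½ × 3.5 × 3.2 = 5.6 m².
Resultant F = γ·h_c·A = 12.3606 × 2.6232 × 5.6 = 181.576 kN.
I_c = b·h³/36 = 3.5 × 3.2³/36 = 3.18578 m⁴.
Centre of pressure: y_p = y_c + I_c/(y_c·A) = 3.64667 + 3.18578/(3.64667 × 5.6) = 3.64667 + 0.156002 = 3.80267 m along the plane.
The resultant acts 1.06667 + 0.156002 = 1.22267 m (along the plate) below the hinge at the top edge, so the moment about the hinge is M = F × 1.22267 = 181.576 × 1.22267 = 222.008 kN·m.

M ≈ 222 kN·m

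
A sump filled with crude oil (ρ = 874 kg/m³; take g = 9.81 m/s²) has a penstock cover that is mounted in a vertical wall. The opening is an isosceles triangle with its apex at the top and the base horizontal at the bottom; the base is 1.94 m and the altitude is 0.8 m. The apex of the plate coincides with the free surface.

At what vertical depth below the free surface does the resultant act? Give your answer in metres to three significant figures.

h_p = 0.600 m

γ = ρg = 874 × 9.81 / 1000 = 8.57394 kN/m³.
With the apex up, the centroid sits 2h/3 = 2 × 0.8/3 = 0.533333 m below the apex, so the centroid depth is h_c = 0.533333 m.
A = ½ × 1.94 × 0.8 = 0.776 m².
Resultant F = γ·h_c·A = 8.57394 × 0.533333 × 0.776 = 3.54847 kN.
I_c = b·h³/36 = 1.94 × 0.8³/36 = 0.0275911 m⁴.
Centre of pressure: y_p = y_c + I_c/(y_c·A) = 0.533333 + 0.0275911/(0.533333 × 0.776) = 0.533333 + 0.0666667 = 0.6 m along the plane.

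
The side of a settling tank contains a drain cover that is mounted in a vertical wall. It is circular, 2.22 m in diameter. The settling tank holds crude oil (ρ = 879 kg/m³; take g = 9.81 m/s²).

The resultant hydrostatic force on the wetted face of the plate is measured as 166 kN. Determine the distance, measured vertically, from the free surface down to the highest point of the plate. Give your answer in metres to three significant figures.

γ = ρg = 879 × 9.81 / 1000 = 8.62299 kN/m³.
A = π(1.11)² = 3.87076 m².
From F = γ·h_c·A, the centroid depth is h_c = 166/(8.62299 × 3.87076) = 4.97341 m.
The centroid is at the centre, 1.11 m below the top of the plate, so the highest point sits at h_top = 4.97341 − 1.11 = 3.86341 m below the surface.

d_top ≈ 3.86 m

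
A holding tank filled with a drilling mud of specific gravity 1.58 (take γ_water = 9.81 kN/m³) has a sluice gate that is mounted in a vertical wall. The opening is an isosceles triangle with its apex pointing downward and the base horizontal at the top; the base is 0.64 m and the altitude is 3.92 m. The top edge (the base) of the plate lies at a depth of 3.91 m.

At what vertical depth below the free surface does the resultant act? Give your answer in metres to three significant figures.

h_p = 5.38 m

γ = 1.58 × 9.81 = 15.4998 kN/m³.
With the apex down, the centroid sits h/3 = 3.92/3 = 1.30667 m below the base (the top edge), so the centroid depth is h_c = 3.91 + 1.30667 = 5.21667 m.
A = ½ × 0.64 × 3.92 = 1.2544 m².
Resultant F = γ·h_c·A = 15.4998 × 5.21667 × 1.2544 = 101.427 kN.
I_c = b·h³/36 = 0.64 × 3.92³/36 = 1.07087 m⁴.
Centre of pressure: y_p = y_c + I_c/(y_c·A) = 5.21667 + 1.07087/(5.21667 × 1.2544) = 5.21667 + 0.163647 = 5.38032 m along the plane.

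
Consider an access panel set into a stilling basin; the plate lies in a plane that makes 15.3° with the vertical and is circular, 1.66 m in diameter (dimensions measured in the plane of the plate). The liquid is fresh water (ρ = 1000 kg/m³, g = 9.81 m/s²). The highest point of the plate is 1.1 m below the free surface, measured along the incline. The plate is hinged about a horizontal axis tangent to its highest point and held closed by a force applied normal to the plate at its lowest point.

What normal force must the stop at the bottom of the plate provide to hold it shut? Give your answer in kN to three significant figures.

γ = ρg = 1000 × 9.81 = 9810 N/m³ = 9.81 kN/m³.
The plate makes 15.3° with the vertical, i.e. θ = 90° − 15.3° = 74.7° to the horizontal. Measuring y along the incline from the free-surface line, vertical depth h = y·sinθ with sinθ = 0.964557.
The centroid is at the centre, 0.83 m below the top of the plate, so y_c = 1.1 + 0.83 = 1.93 m and h_c = 1.93 × 0.964557 = 1.8616 m.
A = π(0.83)² = 2.16424 m².
Resultant F = γ·h_c·A = 9.81 × 1.8616 × 2.16424 = 39.524 kN.
I_c = πr⁴/4 = π × 0.83⁴/4 = 0.372737 m⁴.
Centre of pressure: y_p = y_c + I_c/(y_c·A) = 1.93 + 0.372737/(1.93 × 2.16424) = 1.93 + 0.0892359 = 2.01924 m along the plane.
The resultant acts 0.83 + 0.0892359 = 0.919236 m (along the plate) below the hinge at the top edge, so the moment about the hinge is M = F × 0.919236 = 39.524 × 0.919236 = 36.3319 kN·m.
A normal force at the bottom, 1.66 m from the hinge, must supply this moment: P = 36.3319/1.66 = 21.8867 kN.

P ≈ 21.9 kN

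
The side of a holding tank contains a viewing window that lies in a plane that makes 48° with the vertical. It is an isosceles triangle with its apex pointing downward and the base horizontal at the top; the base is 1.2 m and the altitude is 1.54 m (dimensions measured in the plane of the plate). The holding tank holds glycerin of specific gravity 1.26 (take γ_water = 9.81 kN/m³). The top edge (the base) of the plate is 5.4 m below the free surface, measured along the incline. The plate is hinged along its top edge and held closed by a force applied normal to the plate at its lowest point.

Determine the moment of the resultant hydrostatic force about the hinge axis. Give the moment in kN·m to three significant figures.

γ = 1.26 × 9.81 = 12.3606 kN/m³.
The plate makes 48° with the vertical, i.e. θ = 90° − 48° = 42° to the horizontal. Measuring y along the incline from the free-surface line, vertical depth h = y·sinθ with sinθ = 0.669131.
With the apex down, the centroid sits h/3 = 1.54/3 = 0.513333 m below the base (the top edge), so y_c = 5.4 + 0.513333 = 5.91333 m and h_c = 5.91333 × 0.669131 = 3.95679 m.
A = ½ × 1.2 × 1.54 = 0.924 m².
Resultant F = γ·h_c·A = 12.3606 × 3.95679 × 0.924 = 45.1913 kN.
I_c = b·h³/36 = 1.2 × 1.54³/36 = 0.121742 m⁴.
Centre of pressure: y_p = y_c + I_c/(y_c·A) = 5.91333 + 0.121742/(5.91333 × 0.924) = 5.91333 + 0.0222811 = 5.93561 m along the plane.
The resultant acts 0.513333 + 0.0222811 = 0.535614 m (along the plate) below the hinge at the top edge, so the moment about the hinge is M = F × 0.535614 = 45.1913 × 0.535614 = 24.2051 kN·m.

M ≈ 24.2 kN·m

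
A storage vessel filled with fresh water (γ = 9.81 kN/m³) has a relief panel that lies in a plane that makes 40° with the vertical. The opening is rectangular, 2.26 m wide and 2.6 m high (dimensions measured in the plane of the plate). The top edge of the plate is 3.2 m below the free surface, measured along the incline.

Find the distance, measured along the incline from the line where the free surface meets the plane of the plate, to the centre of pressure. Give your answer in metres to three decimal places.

y_p = 4.625 m

γ = 9.81 kN/m³.
The plate makes 40° with the vertical, i.e. θ = 90° − 40° = 50° to the horizontal. Measuring y along the incline from the free-surface line, vertical depth h = y·sinθ with sinθ = 0.766044.
The centroid lies 2.6/2 = 1.3 m below the top edge, so y_c = 3.2 + 1.3 = 4.5 m and h_c = 4.5 × 0.766044 = 3.4472 m.
A = 2.26 × 2.6 = 5.876 m².
Resultant F = γ·h_c·A = 9.81 × 3.4472 × 5.876 = 198.709 kN.
I_c = b·h³/12 = 2.26 × 2.6³/12 = 3.31015 m⁴.
Centre of pressure: y_p = y_c + I_c/(y_c·A) = 4.5 + 3.31015/(4.5 × 5.876) = 4.5 + 0.125185 = 4.62519 m along the plane.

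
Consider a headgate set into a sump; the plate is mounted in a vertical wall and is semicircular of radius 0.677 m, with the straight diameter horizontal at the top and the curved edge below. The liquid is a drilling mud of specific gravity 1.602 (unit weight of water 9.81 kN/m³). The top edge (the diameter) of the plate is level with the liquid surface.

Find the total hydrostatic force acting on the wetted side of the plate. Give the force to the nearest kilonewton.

F ≈ 3 kN

γ = 1.602 × 9.81 = 15.71562 kN/m³.
The centroid of a semicircle lies 4r/(3π) = 0.287328 m from the diameter, here below the top edge, so the centroid depth is h_c = 0.287328 m.
A = πr²/2 = π × 0.677²/2 = 0.719942 m².
Resultant F = γ·h_c·A = 15.71562 × 0.287328 × 0.719942 = 3.25093 kN.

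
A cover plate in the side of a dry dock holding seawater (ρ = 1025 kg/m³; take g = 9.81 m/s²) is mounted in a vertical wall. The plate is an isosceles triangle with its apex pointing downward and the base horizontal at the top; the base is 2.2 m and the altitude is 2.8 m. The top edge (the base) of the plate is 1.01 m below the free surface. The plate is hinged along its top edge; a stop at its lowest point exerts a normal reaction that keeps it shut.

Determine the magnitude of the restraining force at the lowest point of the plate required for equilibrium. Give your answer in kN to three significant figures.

γ = ρg = 1025 × 9.81 / 1000 = 10.05525 kN/m³.
With the apex down, the centroid sits h/3 = 2.8/3 = 0.933333 m below the base (the top edge), so the centroid depth is h_c = 1.01 + 0.933333 = 1.94333 m.
A = ½ × 2.2 × 2.8 = 3.08 m².
Resultant F = γ·h_c·A = 10.05525 × 1.94333 × 3.08 = 60.1853 kN.
I_c = b·h³/36 = 2.2 × 2.8³/36 = 1.34151 m⁴.
Centre of pressure: y_p = y_c + I_c/(y_c·A) = 1.94333 + 1.34151/(1.94333 × 3.08) = 1.94333 + 0.224128 = 2.16746 m along the plane.
The resultant acts 0.933333 + 0.224128 = 1.15746 m (along the plate) below the hinge at the top edge, so the moment about the hinge is M = F × 1.15746 = 60.1853 × 1.15746 = 69.6621 kN·m.
A normal force at the bottom, 2.8 m from the hinge, must supply this moment: P = 69.6621/2.8 = 24.8793 kN.

P ≈ 24.9 kN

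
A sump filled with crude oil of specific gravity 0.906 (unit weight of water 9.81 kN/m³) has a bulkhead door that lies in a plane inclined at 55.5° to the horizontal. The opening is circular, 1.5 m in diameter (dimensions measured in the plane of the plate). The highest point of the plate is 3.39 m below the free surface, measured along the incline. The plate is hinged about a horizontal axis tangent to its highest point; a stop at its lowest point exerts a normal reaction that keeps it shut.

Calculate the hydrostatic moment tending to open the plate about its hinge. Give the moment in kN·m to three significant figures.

γ = 0.906 × 9.81 = 8.88786 kN/m³.
Let θ = 55.5° be the plate's angle to the horizontal; measure y along the incline from where the plane meets the free surface. Vertical depth h = y·sinθ with sinθ = 0.824126.
The centroid is at the centre, 0.75 m below the top of the plate, so y_c = 3.39 + 0.75 = 4.14 m and h_c = 4.14 × 0.824126 = 3.41188 m.
A = π(0.75)² = 1.76715 m².
Resultant F = γ·h_c·A = 8.88786 × 3.41188 × 1.76715 = 53.5876 kN.
I_c = πr⁴/4 = π × 0.75⁴/4 = 0.248505 m⁴.
Centre of pressure: y_p = y_c + I_c/(y_c·A) = 4.14 + 0.248505/(4.14 × 1.76715) = 4.14 + 0.0339673 = 4.17397 m along the plane.
The resultant acts 0.75 + 0.0339673 = 0.783967 m (along the plate) below the hinge at the top edge, so the moment about the hinge is M = F × 0.783967 = 53.5876 × 0.783967 = 42.0109 kN·m.

M ≈ 42.0 kN·m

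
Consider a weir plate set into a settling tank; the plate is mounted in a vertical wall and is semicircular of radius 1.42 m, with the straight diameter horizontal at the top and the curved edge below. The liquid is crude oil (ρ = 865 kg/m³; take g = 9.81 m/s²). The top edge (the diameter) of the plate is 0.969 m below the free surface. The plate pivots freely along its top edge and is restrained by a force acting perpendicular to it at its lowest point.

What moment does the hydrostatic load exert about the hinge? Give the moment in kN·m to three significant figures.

γ = ρg = 865 × 9.81 / 1000 = 8.48565 kN/m³.
The centroid of a semicircle lies 4r/(3π) = 0.602667 m from the diameter, here below the top edge, so the centroid depth is h_c = 0.969 + 0.602667 = 1.57167 m.
A = πr²/2 = π × 1.42²/2 = 3.16735 m².
Resultant F = γ·h_c·A = 8.48565 × 1.57167 × 3.16735 = 42.2418 kN.
I_c = (π/8 − 8/(9π))·r⁴ = 0.109757 × 1.42⁴ = 0.446258 m⁴.
Centre of pressure: y_p = y_c + I_c/(y_c·A) = 1.57167 + 0.446258/(1.57167 × 3.16735) = 1.57167 + 0.0896455 = 1.66132 m along the plane.
The resultant acts 0.602667 + 0.0896455 = 0.692312 m (along the plate) below the hinge at the top edge, so the moment about the hinge is M = F × 0.692312 = 42.2418 × 0.692312 = 29.2445 kN·m.

M ≈ 29.2 kN·m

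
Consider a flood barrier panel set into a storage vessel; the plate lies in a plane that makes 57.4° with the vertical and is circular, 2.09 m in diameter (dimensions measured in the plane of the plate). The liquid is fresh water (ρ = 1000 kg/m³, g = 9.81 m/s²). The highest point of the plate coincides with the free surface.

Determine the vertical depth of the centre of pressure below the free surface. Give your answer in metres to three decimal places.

γ = ρg = 1000 × 9.81 = 9810 N/m³ = 9.81 kN/m³.
The plate makes 57.4° with the vertical, i.e. θ = 90° − 57.4° = 32.6° to the horizontal. Measuring y along the incline from the free-surface line, vertical depth h = y·sinθ with sinθ = 0.538771.
The centroid is at the centre, 1.045 m below the top of the plate, so y_c = 1.045 m and h_c = 1.045 × 0.538771 = 0.563016 m.
A = π(1.045)² = 3.4307 m².
Resultant F = γ·h_c·A = 9.81 × 0.563016 × 3.4307 = 18.9484 kN.
I_c = πr⁴/4 = π × 1.045⁴/4 = 0.936602 m⁴.
Centre of pressure: y_p = y_c + I_c/(y_c·A) = 1.045 + 0.936602/(1.045 × 3.4307) = 1.045 + 0.26125 = 1.30625 m along the plane.
Vertically, h_p = y_p·sinθ = 1.30625 × 0.538771 = 0.70377 m.

h_p = 0.704 m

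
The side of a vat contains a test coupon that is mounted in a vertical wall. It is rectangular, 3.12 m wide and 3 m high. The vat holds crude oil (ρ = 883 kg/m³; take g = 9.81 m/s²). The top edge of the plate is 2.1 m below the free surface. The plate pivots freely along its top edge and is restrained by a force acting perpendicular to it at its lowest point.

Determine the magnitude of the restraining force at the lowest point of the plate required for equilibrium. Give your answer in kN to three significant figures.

γ = ρg = 883 × 9.81 / 1000 = 8.66223 kN/m³.
The centroid lies 3/2 = 1.5 m below the top edge, so the centroid depth is h_c = 2.1 + 1.5 = 3.6 m.
A = 3.12 × 3 = 9.36 m².
Resultant F = γ·h_c·A = 8.66223 × 3.6 × 9.36 = 291.883 kN.
I_c = b·h³/12 = 3.12 × 3³/12 = 7.02 m⁴.
Centre of pressure: y_p = y_c + I_c/(y_c·A) = 3.6 + 7.02/(3.6 × 9.36) = 3.6 + 0.208333 = 3.80833 m along the plane.
The resultant acts 1.5 + 0.208333 = 1.70833 m (along the plate) below the hinge at the top edge, so the moment about the hinge is M = F × 1.70833 = 291.883 × 1.70833 = 498.632 kN·m.
A normal force at the bottom, 3 m from the hinge, must supply this moment: P = 498.632/3 = 166.211 kN.

P ≈ 166 kN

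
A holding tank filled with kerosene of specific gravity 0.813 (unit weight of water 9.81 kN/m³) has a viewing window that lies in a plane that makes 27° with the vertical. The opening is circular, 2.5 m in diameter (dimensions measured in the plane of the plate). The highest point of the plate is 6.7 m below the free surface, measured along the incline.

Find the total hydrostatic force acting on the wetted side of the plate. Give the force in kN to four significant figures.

F ≈ 277.3 kN

γ = 0.813 × 9.81 = 7.97553 kN/m³.
The plate makes 27° with the vertical, i.e. θ = 90° − 27° = 63° to the horizontal. Measuring y along the incline from the free-surface line, vertical depth h = y·sinθ with sinθ = 0.891007.
The centroid is at the centre, 1.25 m below the top of the plate, so y_c = 6.7 + 1.25 = 7.95 m and h_c = 7.95 × 0.891007 = 7.08351 m.
A = π(1.25)² = 4.90874 m².
Resultant F = γ·h_c·A = 7.97553 × 7.08351 × 4.90874 = 277.318 kN.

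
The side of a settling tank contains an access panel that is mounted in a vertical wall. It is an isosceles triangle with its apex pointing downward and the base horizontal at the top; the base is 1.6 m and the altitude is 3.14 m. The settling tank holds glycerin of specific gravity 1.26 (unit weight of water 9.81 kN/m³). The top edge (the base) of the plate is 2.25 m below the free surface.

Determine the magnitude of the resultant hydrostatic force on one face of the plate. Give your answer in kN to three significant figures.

F ≈ 102 kN

γ = 1.26 × 9.81 = 12.3606 kN/m³.
With the apex down, the centroid sits h/3 = 3.14/3 = 1.04667 m below the base (the top edge), so the centroid depth is h_c = 2.25 + 1.04667 = 3.29667 m.
A = ½ × 1.6 × 3.14 = 2.512 m².
Resultant F = γ·h_c·A = 12.3606 × 3.29667 × 2.512 = 102.361 kN.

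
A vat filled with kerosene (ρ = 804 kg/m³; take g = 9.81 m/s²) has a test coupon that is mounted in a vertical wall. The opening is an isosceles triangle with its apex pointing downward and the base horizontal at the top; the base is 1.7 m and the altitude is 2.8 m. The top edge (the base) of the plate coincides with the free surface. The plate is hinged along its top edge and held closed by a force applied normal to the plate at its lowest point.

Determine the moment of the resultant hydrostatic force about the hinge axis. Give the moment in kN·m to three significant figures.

γ = ρg = 804 × 9.81 / 1000 = 7.88724 kN/m³.
With the apex down, the centroid sits h/3 = 2.8/3 = 0.933333 m below the base (the top edge), so the centroid depth is h_c = 0.933333 m.
A = ½ × 1.7 × 2.8 = 2.38 m².
Resultant F = γ·h_c·A = 7.88724 × 0.933333 × 2.38 = 17.5202 kN.
I_c = b·h³/36 = 1.7 × 2.8³/36 = 1.03662 m⁴.
Centre of pressure: y_p = y_c + I_c/(y_c·A) = 0.933333 + 1.03662/(0.933333 × 2.38) = 0.933333 + 0.466666 = 1.4 m along the plane.
The resultant acts 0.933333 + 0.466666 = 1.4 m (along the plate) below the hinge at the top edge, so the moment about the hinge is M = F × 1.4 = 17.5202 × 1.4 = 24.5283 kN·m.

M ≈ 24.5 kN·m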